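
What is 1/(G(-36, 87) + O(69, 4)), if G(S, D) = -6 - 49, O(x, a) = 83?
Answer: 1/28 ≈ 0.035714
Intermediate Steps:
G(S, D) = -55
1/(G(-36, 87) + O(69, 4)) = 1/(-55 + 83) = 1/28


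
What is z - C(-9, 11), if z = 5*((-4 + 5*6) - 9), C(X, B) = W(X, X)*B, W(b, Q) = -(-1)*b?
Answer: 184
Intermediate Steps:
W(b, Q) = b
C(X, B) = B*X (C(X, B) = X*B = B*X)
z = 85 (z = 5*((-4 + 30) - 9) = 5*(26 - 9) = 5*17 = 85)
z - C(-9, 11) = 85 - 11*(-9) = 85 - 1*(-99) = 85 + 99 = 184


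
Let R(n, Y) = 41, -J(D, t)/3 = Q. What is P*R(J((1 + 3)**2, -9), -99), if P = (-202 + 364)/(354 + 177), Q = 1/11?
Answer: 738/59 ≈ 12.508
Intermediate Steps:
Q = 1/11 ≈ 0.090909
J(D, t) = -3/11 (J(D, t) = -3*1/11 = -3/11)
P = 18/59 (P = 162/531 = 162*(1/531) = 18/59 ≈ 0.30508)
P*R(J((1 + 3)**2, -9), -99) = (18/59)*41 = 738/59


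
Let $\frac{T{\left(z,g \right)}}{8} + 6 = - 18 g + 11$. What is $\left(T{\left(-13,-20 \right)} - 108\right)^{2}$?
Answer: $7907344$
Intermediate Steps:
$T{\left(z,g \right)} = 40 - 144 g$ ($T{\left(z,g \right)} = -48 + 8 \left(- 18 g + 11\right) = -48 + 8 \left(11 - 18 g\right) = -48 - \left(-88 + 144 g\right) = 40 - 144 g$)
$\left(T{\left(-13,-20 \right)} - 108\right)^{2} = \left(\left(40 - -2880\right) - 108\right)^{2} = \left(\left(40 + 2880\right) - 108\right)^{2} = \left(2920 - 108\right)^{2} = 2812^{2} = 7907344$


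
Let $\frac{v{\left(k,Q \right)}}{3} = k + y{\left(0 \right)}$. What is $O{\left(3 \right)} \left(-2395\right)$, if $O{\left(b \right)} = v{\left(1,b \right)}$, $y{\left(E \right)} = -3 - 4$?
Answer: $43110$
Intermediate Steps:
$y{\left(E \right)} = -7$
$v{\left(k,Q \right)} = -21 + 3 k$ ($v{\left(k,Q \right)} = 3 \left(k - 7\right) = 3 \left(-7 + k\right) = -21 + 3 k$)
$O{\left(b \right)} = -18$ ($O{\left(b \right)} = -21 + 3 \cdot 1 = -21 + 3 = -18$)
$O{\left(3 \right)} \left(-2395\right) = \left(-18\right) \left(-2395\right) = 43110$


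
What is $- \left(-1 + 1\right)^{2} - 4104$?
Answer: $-4104$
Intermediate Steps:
$- \left(-1 + 1\right)^{2} - 4104 = - 0^{2} - 4104 = \left(-1\right) 0 - 4104 = 0 - 4104 = -4104$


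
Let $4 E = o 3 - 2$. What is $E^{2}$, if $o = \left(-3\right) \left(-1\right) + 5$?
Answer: $\frac{121}{4} \approx 30.25$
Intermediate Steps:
$o = 8$ ($o = 3 + 5 = 8$)
$E = \frac{11}{2}$ ($E = \frac{8 \cdot 3 - 2}{4} = \frac{24 - 2}{4} = \frac{1}{4} \cdot 22 = \frac{11}{2} \approx 5.5$)
$E^{2} = \left(\frac{11}{2}\right)^{2} = \frac{121}{4}$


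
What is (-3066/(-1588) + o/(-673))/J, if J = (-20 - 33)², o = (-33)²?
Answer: 167043/1501022858 ≈ 0.00011129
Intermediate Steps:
o = 1089
J = 2809 (J = (-53)² = 2809)
(-3066/(-1588) + o/(-673))/J = (-3066/(-1588) + 1089/(-673))/2809 = (-3066*(-1/1588) + 1089*(-1/673))*(1/2809) = (1533/794 - 1089/673)*(1/2809) = (167043/534362)*(1/2809) = 167043/1501022858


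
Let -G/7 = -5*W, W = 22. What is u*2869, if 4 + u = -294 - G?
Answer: -3064092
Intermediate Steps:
G = 770 (G = -(-35)*22 = -7*(-110) = 770)
u = -1068 (u = -4 + (-294 - 1*770) = -4 + (-294 - 770) = -4 - 1064 = -1068)
u*2869 = -1068*2869 = -3064092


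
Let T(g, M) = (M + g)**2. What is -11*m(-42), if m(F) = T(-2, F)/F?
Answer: 10648/21 ≈ 507.05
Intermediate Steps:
m(F) = (-2 + F)**2/F (m(F) = (F - 2)**2/F = (-2 + F)**2/F)
-11*m(-42) = -11*(-2 - 42)**2/(-42) = -(-11)*(-44)**2/42 = -(-11)*1936/42 = -11*(-968/21) = 10648/21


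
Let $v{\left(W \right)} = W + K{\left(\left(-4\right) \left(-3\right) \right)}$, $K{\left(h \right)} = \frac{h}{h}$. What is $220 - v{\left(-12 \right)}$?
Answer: $231$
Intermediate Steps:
$K{\left(h \right)} = 1$
$v{\left(W \right)} = 1 + W$ ($v{\left(W \right)} = W + 1 = 1 + W$)
$220 - v{\left(-12 \right)} = 220 - \left(1 - 12\right) = 220 - -11 = 220 + 11 = 231$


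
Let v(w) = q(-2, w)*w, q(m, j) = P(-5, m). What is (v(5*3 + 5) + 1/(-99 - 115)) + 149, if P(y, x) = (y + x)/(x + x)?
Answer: 39375/214 ≈ 184.00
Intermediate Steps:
P(y, x) = (x + y)/(2*x) (P(y, x) = (x + y)/((2*x)) = (x + y)*(1/(2*x)) = (x + y)/(2*x))
q(m, j) = (-5 + m)/(2*m) (q(m, j) = (m - 5)/(2*m) = (-5 + m)/(2*m))
v(w) = 7*w/4 (v(w) = ((½)*(-5 - 2)/(-2))*w = ((½)*(-½)*(-7))*w = 7*w/4)
(v(5*3 + 5) + 1/(-99 - 115)) + 149 = (7*(5*3 + 5)/4 + 1/(-99 - 115)) + 149 = (7*(15 + 5)/4 + 1/(-214)) + 149 = ((7/4)*20 - 1/214) + 149 = (35 - 1/214) + 149 = 7489/214 + 149 = 39375/214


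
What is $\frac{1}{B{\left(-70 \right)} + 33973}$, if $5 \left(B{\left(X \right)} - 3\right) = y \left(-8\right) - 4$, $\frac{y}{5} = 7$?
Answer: $\frac{5}{169596} \approx 2.9482 \cdot 10^{-5}$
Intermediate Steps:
$y = 35$ ($y = 5 \cdot 7 = 35$)
$B{\left(X \right)} = - \frac{269}{5}$ ($B{\left(X \right)} = 3 + \frac{35 \left(-8\right) - 4}{5} = 3 + \frac{-280 - 4}{5} = 3 + \frac{1}{5} \left(-284\right) = 3 - \frac{284}{5} = - \frac{269}{5}$)
$\frac{1}{B{\left(-70 \right)} + 33973} = \frac{1}{- \frac{269}{5} + 33973} = \frac{1}{\frac{169596}{5}} = \frac{5}{169596}$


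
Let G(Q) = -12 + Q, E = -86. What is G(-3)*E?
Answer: 1290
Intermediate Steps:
G(-3)*E = (-12 - 3)*(-86) = -15*(-86) = 1290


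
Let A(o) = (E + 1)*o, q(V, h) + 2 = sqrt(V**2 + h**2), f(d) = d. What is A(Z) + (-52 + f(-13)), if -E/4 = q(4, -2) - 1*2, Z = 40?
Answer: 615 - 320*sqrt(5) ≈ -100.54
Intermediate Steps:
q(V, h) = -2 + sqrt(V**2 + h**2)
E = 16 - 8*sqrt(5) (E = -4*((-2 + sqrt(4**2 + (-2)**2)) - 1*2) = -4*((-2 + sqrt(16 + 4)) - 2) = -4*((-2 + sqrt(20)) - 2) = -4*((-2 + 2*sqrt(5)) - 2) = -4*(-4 + 2*sqrt(5)) = 16 - 8*sqrt(5) ≈ -1.8885)
A(o) = o*(17 - 8*sqrt(5)) (A(o) = ((16 - 8*sqrt(5)) + 1)*o = (17 - 8*sqrt(5))*o = o*(17 - 8*sqrt(5)))
A(Z) + (-52 + f(-13)) = 40*(17 - 8*sqrt(5)) + (-52 - 13) = (680 - 320*sqrt(5)) - 65 = 615 - 320*sqrt(5)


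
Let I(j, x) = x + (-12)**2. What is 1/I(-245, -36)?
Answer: 1/108 ≈ 0.0092593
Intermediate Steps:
I(j, x) = 144 + x (I(j, x) = x + 144 = 144 + x)
1/I(-245, -36) = 1/(144 - 36) = 1/108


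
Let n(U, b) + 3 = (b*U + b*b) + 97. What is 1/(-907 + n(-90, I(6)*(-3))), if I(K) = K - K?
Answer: -1/813 ≈ -0.0012300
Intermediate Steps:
I(K) = 0
n(U, b) = 94 + b² + U*b (n(U, b) = -3 + ((b*U + b*b) + 97) = -3 + ((U*b + b²) + 97) = -3 + ((b² + U*b) + 97) = -3 + (97 + b² + U*b) = 94 + b² + U*b)
1/(-907 + n(-90, I(6)*(-3))) = 1/(-907 + (94 + (0*(-3))² - 0*(-3))) = 1/(-907 + (94 + 0² - 90*0)) = 1/(-907 + (94 + 0 + 0)) = 1/(-907 + 94) = 1/(-813) = -1/813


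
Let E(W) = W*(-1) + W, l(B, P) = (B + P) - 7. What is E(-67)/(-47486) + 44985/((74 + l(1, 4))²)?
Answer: 14995/1728 ≈ 8.6777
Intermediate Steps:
l(B, P) = -7 + B + P
E(W) = 0 (E(W) = -W + W = 0)
E(-67)/(-47486) + 44985/((74 + l(1, 4))²) = 0/(-47486) + 44985/((74 + (-7 + 1 + 4))²) = 0*(-1/47486) + 44985/((74 - 2)²) = 0 + 44985/(72²) = 0 + 44985/5184 = 0 + 44985*(1/5184) = 0 + 14995/1728 = 14995/1728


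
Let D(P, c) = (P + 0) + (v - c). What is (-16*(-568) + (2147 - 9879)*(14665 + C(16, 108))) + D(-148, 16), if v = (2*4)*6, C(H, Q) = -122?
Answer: -112437504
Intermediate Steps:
v = 48 (v = 8*6 = 48)
D(P, c) = 48 + P - c (D(P, c) = (P + 0) + (48 - c) = P + (48 - c) = 48 + P - c)
(-16*(-568) + (2147 - 9879)*(14665 + C(16, 108))) + D(-148, 16) = (-16*(-568) + (2147 - 9879)*(14665 - 122)) + (48 - 148 - 1*16) = (9088 - 7732*14543) + (48 - 148 - 16) = (9088 - 112446476) - 116 = -112437388 - 116 = -112437504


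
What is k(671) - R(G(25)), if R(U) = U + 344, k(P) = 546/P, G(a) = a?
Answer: -247053/671 ≈ -368.19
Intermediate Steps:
R(U) = 344 + U
k(671) - R(G(25)) = 546/671 - (344 + 25) = 546*(1/671) - 1*369 = 546/671 - 369 = -247053/671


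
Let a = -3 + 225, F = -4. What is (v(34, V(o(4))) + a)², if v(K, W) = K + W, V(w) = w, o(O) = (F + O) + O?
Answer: 67600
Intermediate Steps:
o(O) = -4 + 2*O (o(O) = (-4 + O) + O = -4 + 2*O)
a = 222
(v(34, V(o(4))) + a)² = ((34 + (-4 + 2*4)) + 222)² = ((34 + (-4 + 8)) + 222)² = ((34 + 4) + 222)² = (38 + 222)² = 260² = 67600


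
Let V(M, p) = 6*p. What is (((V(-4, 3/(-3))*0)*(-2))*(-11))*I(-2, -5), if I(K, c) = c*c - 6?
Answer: 0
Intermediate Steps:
I(K, c) = -6 + c² (I(K, c) = c² - 6 = -6 + c²)
(((V(-4, 3/(-3))*0)*(-2))*(-11))*I(-2, -5) = ((((6*(3/(-3)))*0)*(-2))*(-11))*(-6 + (-5)²) = ((((6*(3*(-⅓)))*0)*(-2))*(-11))*(-6 + 25) = ((((6*(-1))*0)*(-2))*(-11))*19 = ((-6*0*(-2))*(-11))*19 = ((0*(-2))*(-11))*19 = (0*(-11))*19 = 0*19 = 0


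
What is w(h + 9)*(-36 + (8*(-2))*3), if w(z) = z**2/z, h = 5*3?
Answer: -2016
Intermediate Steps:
h = 15
w(z) = z
w(h + 9)*(-36 + (8*(-2))*3) = (15 + 9)*(-36 + (8*(-2))*3) = 24*(-36 - 16*3) = 24*(-36 - 48) = 24*(-84) = -2016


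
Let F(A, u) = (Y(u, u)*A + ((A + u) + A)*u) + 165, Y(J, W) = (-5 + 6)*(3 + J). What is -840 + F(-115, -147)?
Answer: 71304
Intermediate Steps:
Y(J, W) = 3 + J (Y(J, W) = 1*(3 + J) = 3 + J)
F(A, u) = 165 + A*(3 + u) + u*(u + 2*A) (F(A, u) = ((3 + u)*A + ((A + u) + A)*u) + 165 = (A*(3 + u) + (u + 2*A)*u) + 165 = (A*(3 + u) + u*(u + 2*A)) + 165 = 165 + A*(3 + u) + u*(u + 2*A))
-840 + F(-115, -147) = -840 + (165 + (-147)² + 3*(-115) + 3*(-115)*(-147)) = -840 + (165 + 21609 - 345 + 50715) = -840 + 72144 = 71304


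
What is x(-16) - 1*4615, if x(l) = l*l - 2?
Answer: -4361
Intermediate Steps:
x(l) = -2 + l**2 (x(l) = l**2 - 2 = -2 + l**2)
x(-16) - 1*4615 = (-2 + (-16)**2) - 1*4615 = (-2 + 256) - 4615 = 254 - 4615 = -4361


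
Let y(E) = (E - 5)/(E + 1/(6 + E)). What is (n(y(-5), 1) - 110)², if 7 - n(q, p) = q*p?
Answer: 44521/4 ≈ 11130.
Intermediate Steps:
y(E) = (-5 + E)/(E + 1/(6 + E))
n(q, p) = 7 - p*q (n(q, p) = 7 - q*p = 7 - p*q)
(n(y(-5), 1) - 110)² = ((7 - 1*1*(-30 - 5 + (-5)²)/(1 + (-5)² + 6*(-5))) - 110)² = ((7 - 1*1*(-30 - 5 + 25)/(1 + 25 - 30)) - 110)² = ((7 - 1*1*-10/(-4)) - 110)² = ((7 - 1*1*(-¼*(-10))) - 110)² = ((7 - 1*1*5/2) - 110)² = ((7 - 5/2) - 110)² = (9/2 - 110)² = (-211/2)² = 44521/4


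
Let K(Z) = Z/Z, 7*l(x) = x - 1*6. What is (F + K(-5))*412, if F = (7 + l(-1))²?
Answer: 15244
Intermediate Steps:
l(x) = -6/7 + x/7 (l(x) = (x - 1*6)/7 = (x - 6)/7 = (-6 + x)/7 = -6/7 + x/7)
K(Z) = 1
F = 36 (F = (7 + (-6/7 + (⅐)*(-1)))² = (7 + (-6/7 - ⅐))² = (7 - 1)² = 6² = 36)
(F + K(-5))*412 = (36 + 1)*412 = 37*412 = 15244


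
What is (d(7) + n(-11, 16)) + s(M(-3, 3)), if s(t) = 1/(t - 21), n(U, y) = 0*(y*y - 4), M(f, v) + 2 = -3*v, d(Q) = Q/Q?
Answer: 31/32 ≈ 0.96875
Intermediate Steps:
d(Q) = 1
M(f, v) = -2 - 3*v
n(U, y) = 0 (n(U, y) = 0*(y² - 4) = 0*(-4 + y²) = 0)
s(t) = 1/(-21 + t)
(d(7) + n(-11, 16)) + s(M(-3, 3)) = (1 + 0) + 1/(-21 + (-2 - 3*3)) = 1 + 1/(-21 + (-2 - 9)) = 1 + 1/(-21 - 11) = 1 + 1/(-32) = 1 - 1/32 = 31/32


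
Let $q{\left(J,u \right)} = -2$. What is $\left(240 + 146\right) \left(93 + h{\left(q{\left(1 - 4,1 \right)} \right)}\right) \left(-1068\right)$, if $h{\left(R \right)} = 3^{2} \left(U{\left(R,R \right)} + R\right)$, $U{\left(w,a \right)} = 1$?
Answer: $-34628832$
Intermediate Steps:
$h{\left(R \right)} = 9 + 9 R$ ($h{\left(R \right)} = 3^{2} \left(1 + R\right) = 9 \left(1 + R\right) = 9 + 9 R$)
$\left(240 + 146\right) \left(93 + h{\left(q{\left(1 - 4,1 \right)} \right)}\right) \left(-1068\right) = \left(240 + 146\right) \left(93 + \left(9 + 9 \left(-2\right)\right)\right) \left(-1068\right) = 386 \left(93 + \left(9 - 18\right)\right) \left(-1068\right) = 386 \left(93 - 9\right) \left(-1068\right) = 386 \cdot 84 \left(-1068\right) = 32424 \left(-1068\right) = -34628832$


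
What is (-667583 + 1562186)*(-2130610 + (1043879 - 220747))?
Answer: -1169673741234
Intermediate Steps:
(-667583 + 1562186)*(-2130610 + (1043879 - 220747)) = 894603*(-2130610 + 823132) = 894603*(-1307478) = -1169673741234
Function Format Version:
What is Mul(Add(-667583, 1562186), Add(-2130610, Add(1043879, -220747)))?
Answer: -1169673741234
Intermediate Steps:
Mul(Add(-667583, 1562186), Add(-2130610, Add(1043879, -220747))) = Mul(894603, Add(-2130610, 823132)) = Mul(894603, -1307478) = -1169673741234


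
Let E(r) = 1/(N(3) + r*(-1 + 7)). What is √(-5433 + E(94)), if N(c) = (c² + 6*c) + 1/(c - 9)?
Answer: I*√68276625555/3545 ≈ 73.709*I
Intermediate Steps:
N(c) = c² + 1/(-9 + c) + 6*c (N(c) = (c² + 6*c) + 1/(-9 + c) = c² + 1/(-9 + c) + 6*c)
E(r) = 1/(161/6 + 6*r) (E(r) = 1/((1 + 3³ - 54*3 - 3*3²)/(-9 + 3) + r*(-1 + 7)) = 1/((1 + 27 - 162 - 3*9)/(-6) + r*6) = 1/(-(1 + 27 - 162 - 27)/6 + 6*r) = 1/(-⅙*(-161) + 6*r) = 1/(161/6 + 6*r))
√(-5433 + E(94)) = √(-5433 + 6/(161 + 36*94)) = √(-5433 + 6/(161 + 3384)) = √(-5433 + 6/3545) = √(-19259979/3545) = I*√68276625555/3545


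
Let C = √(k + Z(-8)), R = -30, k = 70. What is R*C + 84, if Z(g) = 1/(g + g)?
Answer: 84 - 15*√1119/2 ≈ -166.89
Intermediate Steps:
Z(g) = 1/(2*g)
C = √1119/4 (C = √(70 + (½)/(-8)) = √(70 + (½)*(-⅛)) = √(70 - 1/16) = √(1119/16) = √1119/4 ≈ 8.3629)
R*C + 84 = -15*√1119/2 + 84 = 84 - 15*√1119/2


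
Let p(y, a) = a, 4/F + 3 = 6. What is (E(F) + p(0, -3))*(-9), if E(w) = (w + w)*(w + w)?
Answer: -37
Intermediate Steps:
F = 4/3 (F = 4/(-3 + 6) = 4/3 ≈ 1.3333)
E(w) = 4*w² (E(w) = (2*w)*(2*w) = 4*w²)
(E(F) + p(0, -3))*(-9) = (4*(4/3)² - 3)*(-9) = (4*(16/9) - 3)*(-9) = (64/9 - 3)*(-9) = (37/9)*(-9) = -37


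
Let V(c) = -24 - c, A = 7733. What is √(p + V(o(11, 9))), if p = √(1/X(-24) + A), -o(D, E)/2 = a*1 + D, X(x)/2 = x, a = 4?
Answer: √(216 + 3*√1113549)/6 ≈ 9.6921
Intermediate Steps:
X(x) = 2*x
o(D, E) = -8 - 2*D (o(D, E) = -2*(4*1 + D) = -2*(4 + D) = -8 - 2*D)
p = √1113549/12 (p = √(1/(2*(-24)) + 7733) = √(1/(-48) + 7733) = √(-1/48 + 7733) = √(371183/48) = √1113549/12 ≈ 87.937)
√(p + V(o(11, 9))) = √(√1113549/12 + (-24 - (-8 - 2*11))) = √(√1113549/12 + (-24 - (-8 - 22))) = √(√1113549/12 + (-24 - 1*(-30))) = √(√1113549/12 + (-24 + 30)) = √(√1113549/12 + 6) = √(6 + √1113549/12)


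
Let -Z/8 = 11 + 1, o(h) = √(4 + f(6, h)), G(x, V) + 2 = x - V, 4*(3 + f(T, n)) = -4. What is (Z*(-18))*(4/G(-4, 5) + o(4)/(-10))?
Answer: -6912/11 ≈ -628.36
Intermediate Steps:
f(T, n) = -4 (f(T, n) = -3 + (¼)*(-4) = -3 - 1 = -4)
G(x, V) = -2 + x - V (G(x, V) = -2 + (x - V) = -2 + x - V)
o(h) = 0 (o(h) = √(4 - 4) = √0 = 0)
Z = -96 (Z = -8*(11 + 1) = -8*12 = -96)
(Z*(-18))*(4/G(-4, 5) + o(4)/(-10)) = (-96*(-18))*(4/(-2 - 4 - 1*5) + 0/(-10)) = 1728*(4/(-2 - 4 - 5) + 0*(-⅒)) = 1728*(4/(-11) + 0) = 1728*(4*(-1/11) + 0) = 1728*(-4/11 + 0) = 1728*(-4/11) = -6912/11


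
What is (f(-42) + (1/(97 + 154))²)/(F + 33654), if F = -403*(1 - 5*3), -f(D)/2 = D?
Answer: 5292085/2475687296 ≈ 0.0021376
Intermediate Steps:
f(D) = -2*D
F = 5642 (F = -403*(1 - 15) = -403*(-14) = 5642)
(f(-42) + (1/(97 + 154))²)/(F + 33654) = (-2*(-42) + (1/(97 + 154))²)/(5642 + 33654) = (84 + (1/251)²)/39296 = (84 + (1/251)²)*(1/39296) = (84 + 1/63001)*(1/39296) = (5292085/63001)*(1/39296) = 5292085/2475687296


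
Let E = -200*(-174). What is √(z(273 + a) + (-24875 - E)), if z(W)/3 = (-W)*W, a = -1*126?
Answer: I*√124502 ≈ 352.85*I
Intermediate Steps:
E = 34800
a = -126
z(W) = -3*W² (z(W) = 3*((-W)*W) = 3*(-W²) = -3*W²)
√(z(273 + a) + (-24875 - E)) = √(-3*(273 - 126)² + (-24875 - 1*34800)) = √(-3*147² + (-24875 - 34800)) = √(-3*21609 - 59675) = √(-64827 - 59675) = √(-124502) = I*√124502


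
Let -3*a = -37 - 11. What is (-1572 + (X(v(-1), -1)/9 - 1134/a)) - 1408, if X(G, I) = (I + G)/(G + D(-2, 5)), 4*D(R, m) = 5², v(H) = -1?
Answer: -4612987/1512 ≈ -3050.9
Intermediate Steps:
a = 16 (a = -(-37 - 11)/3 = -⅓*(-48) = 16)
D(R, m) = 25/4 (D(R, m) = (¼)*5² = (¼)*25 = 25/4)
X(G, I) = (G + I)/(25/4 + G) (X(G, I) = (I + G)/(G + 25/4) = (G + I)/(25/4 + G))
(-1572 + (X(v(-1), -1)/9 - 1134/a)) - 1408 = (-1572 + ((4*(-1 - 1)/(25 + 4*(-1)))/9 - 1134/16)) - 1408 = (-1572 + ((4*(-2)/(25 - 4))*(⅑) - 1134*1/16)) - 1408 = (-1572 + ((4*(-2)/21)*(⅑) - 567/8)) - 1408 = (-1572 + ((4*(1/21)*(-2))*(⅑) - 567/8)) - 1408 = (-1572 + (-8/21*⅑ - 567/8)) - 1408 = (-1572 + (-8/189 - 567/8)) - 1408 = (-1572 - 107227/1512) - 1408 = -2484091/1512 - 1408 = -4612987/1512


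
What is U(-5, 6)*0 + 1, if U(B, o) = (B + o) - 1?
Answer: 1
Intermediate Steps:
U(B, o) = -1 + B + o
U(-5, 6)*0 + 1 = (-1 - 5 + 6)*0 + 1 = 0*0 + 1 = 0 + 1 = 1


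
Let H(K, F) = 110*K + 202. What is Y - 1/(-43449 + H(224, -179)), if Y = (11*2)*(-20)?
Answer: -8187079/18607 ≈ -440.00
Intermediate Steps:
H(K, F) = 202 + 110*K
Y = -440 (Y = 22*(-20) = -440)
Y - 1/(-43449 + H(224, -179)) = -440 - 1/(-43449 + (202 + 110*224)) = -440 - 1/(-43449 + (202 + 24640)) = -440 - 1/(-43449 + 24842) = -440 - 1/(-18607) = -440 - 1*(-1/18607) = -440 + 1/18607 = -8187079/18607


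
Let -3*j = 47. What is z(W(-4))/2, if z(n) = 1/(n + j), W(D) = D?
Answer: -3/118 ≈ -0.025424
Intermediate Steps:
j = -47/3 (j = -⅓*47 = -47/3 ≈ -15.667)
z(n) = 1/(-47/3 + n) (z(n) = 1/(n - 47/3) = 1/(-47/3 + n))
z(W(-4))/2 = (3/(-47 + 3*(-4)))/2 = (3/(-47 - 12))*(½) = (3/(-59))*(½) = (3*(-1/59))*(½) = -3/59*½ = -3/118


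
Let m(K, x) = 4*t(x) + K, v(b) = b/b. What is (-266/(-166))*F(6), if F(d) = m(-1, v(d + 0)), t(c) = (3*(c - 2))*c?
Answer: -1729/83 ≈ -20.831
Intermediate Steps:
v(b) = 1
t(c) = c*(-6 + 3*c) (t(c) = (3*(-2 + c))*c = (-6 + 3*c)*c = c*(-6 + 3*c))
m(K, x) = K + 12*x*(-2 + x) (m(K, x) = 4*(3*x*(-2 + x)) + K = 12*x*(-2 + x) + K = K + 12*x*(-2 + x))
F(d) = -13 (F(d) = -1 + 12*1*(-2 + 1) = -1 + 12*1*(-1) = -1 - 12 = -13)
(-266/(-166))*F(6) = -266/(-166)*(-13) = -266*(-1/166)*(-13) = (133/83)*(-13) = -1729/83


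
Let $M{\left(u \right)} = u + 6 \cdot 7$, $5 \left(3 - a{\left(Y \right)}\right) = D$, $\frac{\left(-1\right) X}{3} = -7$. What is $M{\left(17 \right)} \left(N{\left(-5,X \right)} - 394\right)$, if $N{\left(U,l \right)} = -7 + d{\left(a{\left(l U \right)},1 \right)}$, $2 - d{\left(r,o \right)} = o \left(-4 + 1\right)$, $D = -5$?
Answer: $-23364$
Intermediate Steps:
$X = 21$ ($X = \left(-3\right) \left(-7\right) = 21$)
$a{\left(Y \right)} = 4$ ($a{\left(Y \right)} = 3 - -1 = 3 + 1 = 4$)
$M{\left(u \right)} = 42 + u$ ($M{\left(u \right)} = u + 42 = 42 + u$)
$d{\left(r,o \right)} = 2 + 3 o$ ($d{\left(r,o \right)} = 2 - o \left(-4 + 1\right) = 2 - o \left(-3\right) = 2 - - 3 o = 2 + 3 o$)
$N{\left(U,l \right)} = -2$ ($N{\left(U,l \right)} = -7 + \left(2 + 3 \cdot 1\right) = -7 + \left(2 + 3\right) = -7 + 5 = -2$)
$M{\left(17 \right)} \left(N{\left(-5,X \right)} - 394\right) = \left(42 + 17\right) \left(-2 - 394\right) = 59 \left(-396\right) = -23364$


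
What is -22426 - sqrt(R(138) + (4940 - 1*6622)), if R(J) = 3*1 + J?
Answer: -22426 - I*sqrt(1541) ≈ -22426.0 - 39.256*I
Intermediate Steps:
R(J) = 3 + J
-22426 - sqrt(R(138) + (4940 - 1*6622)) = -22426 - sqrt((3 + 138) + (4940 - 1*6622)) = -22426 - sqrt(141 + (4940 - 6622)) = -22426 - sqrt(141 - 1682) = -22426 - sqrt(-1541) = -22426 - I*sqrt(1541)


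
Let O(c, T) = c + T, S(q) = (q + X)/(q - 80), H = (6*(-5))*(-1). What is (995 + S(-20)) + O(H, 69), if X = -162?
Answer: 54791/50 ≈ 1095.8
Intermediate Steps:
H = 30 (H = -30*(-1) = 30)
S(q) = (-162 + q)/(-80 + q) (S(q) = (q - 162)/(q - 80) = (-162 + q)/(-80 + q))
O(c, T) = T + c
(995 + S(-20)) + O(H, 69) = (995 + (-162 - 20)/(-80 - 20)) + (69 + 30) = (995 - 182/(-100)) + 99 = (995 - 1/100*(-182)) + 99 = (995 + 91/50) + 99 = 49841/50 + 99 = 54791/50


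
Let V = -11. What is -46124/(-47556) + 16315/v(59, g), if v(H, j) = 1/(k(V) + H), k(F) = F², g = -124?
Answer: 34914437831/11889 ≈ 2.9367e+6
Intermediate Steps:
v(H, j) = 1/(121 + H) (v(H, j) = 1/((-11)² + H) = 1/(121 + H))
-46124/(-47556) + 16315/v(59, g) = -46124/(-47556) + 16315/(1/(121 + 59)) = -46124*(-1/47556) + 16315/(1/180) = 11531/11889 + 16315/(1/180) = 11531/11889 + 16315*180 = 11531/11889 + 2936700 = 34914437831/11889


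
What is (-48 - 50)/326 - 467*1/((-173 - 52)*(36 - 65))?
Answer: -395846/1063575 ≈ -0.37218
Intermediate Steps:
(-48 - 50)/326 - 467*1/((-173 - 52)*(36 - 65)) = -98*1/326 - 467/((-29*(-225))) = -49/163 - 467/6525 = -395846/1063575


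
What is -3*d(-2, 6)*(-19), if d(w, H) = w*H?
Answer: -684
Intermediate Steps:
d(w, H) = H*w
-3*d(-2, 6)*(-19) = -18*(-2)*(-19) = -3*(-12)*(-19) = 36*(-19) = -684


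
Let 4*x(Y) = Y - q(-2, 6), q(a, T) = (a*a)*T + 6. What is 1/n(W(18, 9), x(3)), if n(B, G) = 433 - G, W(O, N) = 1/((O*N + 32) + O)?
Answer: 4/1759 ≈ 0.0022740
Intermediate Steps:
W(O, N) = 1/(32 + O + N*O) (W(O, N) = 1/((N*O + 32) + O) = 1/((32 + N*O) + O) = 1/(32 + O + N*O))
q(a, T) = 6 + T*a² (q(a, T) = a²*T + 6 = T*a² + 6 = 6 + T*a²)
x(Y) = -15/2 + Y/4 (x(Y) = (Y - (6 + 6*(-2)²))/4 = (Y - (6 + 6*4))/4 = (Y - (6 + 24))/4 = (Y - 1*30)/4 = (Y - 30)/4 = (-30 + Y)/4 = -15/2 + Y/4)
1/n(W(18, 9), x(3)) = 1/(433 - (-15/2 + (¼)*3)) = 1/(433 - (-15/2 + ¾)) = 1/(433 - 1*(-27/4)) = 1/(433 + 27/4) = 1/(1759/4) = 4/1759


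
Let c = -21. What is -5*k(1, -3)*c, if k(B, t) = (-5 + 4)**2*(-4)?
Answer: -420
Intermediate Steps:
k(B, t) = -4 (k(B, t) = (-1)**2*(-4) = 1*(-4) = -4)
-5*k(1, -3)*c = -(-20)*(-21) = -5*84 = -420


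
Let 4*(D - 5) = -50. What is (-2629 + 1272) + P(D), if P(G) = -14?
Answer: -1371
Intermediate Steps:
D = -15/2 (D = 5 + (¼)*(-50) = 5 - 25/2 = -15/2 ≈ -7.5000)
(-2629 + 1272) + P(D) = (-2629 + 1272) - 14 = -1357 - 14 = -1371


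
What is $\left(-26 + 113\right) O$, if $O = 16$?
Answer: $1392$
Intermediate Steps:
$\left(-26 + 113\right) O = \left(-26 + 113\right) 16 = 87 \cdot 16 = 1392$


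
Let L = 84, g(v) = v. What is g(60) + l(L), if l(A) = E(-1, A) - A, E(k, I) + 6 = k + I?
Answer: 53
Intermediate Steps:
E(k, I) = -6 + I + k (E(k, I) = -6 + (k + I) = -6 + (I + k) = -6 + I + k)
l(A) = -7 (l(A) = (-6 + A - 1) - A = (-7 + A) - A = -7)
g(60) + l(L) = 60 - 7 = 53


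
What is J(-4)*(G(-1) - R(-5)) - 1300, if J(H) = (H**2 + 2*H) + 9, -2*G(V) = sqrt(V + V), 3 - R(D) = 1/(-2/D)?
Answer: -2617/2 - 17*I*sqrt(2)/2 ≈ -1308.5 - 12.021*I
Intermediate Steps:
R(D) = 3 + D/2 (R(D) = 3 - 1/((-2/D)) = 3 - (-1)*D/2 = 3 + D/2)
G(V) = -sqrt(2)*sqrt(V)/2 (G(V) = -sqrt(V + V)/2 = -sqrt(2)*sqrt(V)/2)
J(H) = 9 + H**2 + 2*H
J(-4)*(G(-1) - R(-5)) - 1300 = (9 + (-4)**2 + 2*(-4))*(-sqrt(2)*sqrt(-1)/2 - (3 + (1/2)*(-5))) - 1300 = (9 + 16 - 8)*(-sqrt(2)*I/2 - (3 - 5/2)) - 1300 = 17*(-I*sqrt(2)/2 - 1*1/2) - 1300 = 17*(-I*sqrt(2)/2 - 1/2) - 1300 = 17*(-1/2 - I*sqrt(2)/2) - 1300 = (-17/2 - 17*I*sqrt(2)/2) - 1300 = -2617/2 - 17*I*sqrt(2)/2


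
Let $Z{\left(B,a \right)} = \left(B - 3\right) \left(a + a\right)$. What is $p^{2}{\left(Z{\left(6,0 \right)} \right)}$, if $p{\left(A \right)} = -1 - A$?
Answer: $1$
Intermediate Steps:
$Z{\left(B,a \right)} = 2 a \left(-3 + B\right)$ ($Z{\left(B,a \right)} = \left(-3 + B\right) 2 a = 2 a \left(-3 + B\right)$)
$p^{2}{\left(Z{\left(6,0 \right)} \right)} = \left(-1 - 2 \cdot 0 \left(-3 + 6\right)\right)^{2} = \left(-1 - 2 \cdot 0 \cdot 3\right)^{2} = \left(-1 - 0\right)^{2} = \left(-1 + 0\right)^{2} = \left(-1\right)^{2} = 1$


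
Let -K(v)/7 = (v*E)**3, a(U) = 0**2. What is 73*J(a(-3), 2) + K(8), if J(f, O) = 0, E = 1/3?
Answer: -3584/27 ≈ -132.74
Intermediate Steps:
a(U) = 0
E = 1/3 ≈ 0.33333
K(v) = -7*v**3/27
73*J(a(-3), 2) + K(8) = 73*0 - 7/27*8**3 = 0 - 7/27*512 = 0 - 3584/27 = -3584/27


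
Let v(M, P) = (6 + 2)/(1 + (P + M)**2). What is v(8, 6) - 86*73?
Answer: -1236758/197 ≈ -6278.0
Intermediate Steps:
v(M, P) = 8/(1 + (M + P)**2)
v(8, 6) - 86*73 = 8/(1 + (8 + 6)**2) - 86*73 = 8/(1 + 14**2) - 6278 = 8/(1 + 196) - 6278 = 8/197 - 6278 = -1236758/197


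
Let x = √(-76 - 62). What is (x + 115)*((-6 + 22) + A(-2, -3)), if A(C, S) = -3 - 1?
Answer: 1380 + 12*I*√138 ≈ 1380.0 + 140.97*I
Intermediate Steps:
A(C, S) = -4
x = I*√138 (x = √(-138) = I*√138 ≈ 11.747*I)
(x + 115)*((-6 + 22) + A(-2, -3)) = (I*√138 + 115)*((-6 + 22) - 4) = (115 + I*√138)*(16 - 4) = (115 + I*√138)*12 = 1380 + 12*I*√138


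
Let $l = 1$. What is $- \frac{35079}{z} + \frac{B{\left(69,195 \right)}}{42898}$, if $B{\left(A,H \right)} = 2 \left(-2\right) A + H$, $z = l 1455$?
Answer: $- \frac{501645599}{20805530} \approx -24.111$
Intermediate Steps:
$z = 1455$ ($z = 1 \cdot 1455 = 1455$)
$B{\left(A,H \right)} = H - 4 A$ ($B{\left(A,H \right)} = - 4 A + H = H - 4 A$)
$- \frac{35079}{z} + \frac{B{\left(69,195 \right)}}{42898} = - \frac{35079}{1455} + \frac{195 - 276}{42898} = \left(-35079\right) \frac{1}{1455} + \left(195 - 276\right) \frac{1}{42898} = - \frac{11693}{485} - \frac{81}{42898} = - \frac{501645599}{20805530}$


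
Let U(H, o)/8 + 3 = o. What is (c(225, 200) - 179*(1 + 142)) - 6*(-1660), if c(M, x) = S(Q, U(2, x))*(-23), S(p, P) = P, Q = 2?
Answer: -51885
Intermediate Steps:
U(H, o) = -24 + 8*o
c(M, x) = 552 - 184*x (c(M, x) = (-24 + 8*x)*(-23) = 552 - 184*x)
(c(225, 200) - 179*(1 + 142)) - 6*(-1660) = ((552 - 184*200) - 179*(1 + 142)) - 6*(-1660) = ((552 - 36800) - 179*143) + 9960 = (-36248 - 1*25597) + 9960 = (-36248 - 25597) + 9960 = -61845 + 9960 = -51885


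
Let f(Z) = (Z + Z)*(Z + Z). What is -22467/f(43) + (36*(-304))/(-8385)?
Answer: -832899/480740 ≈ -1.7325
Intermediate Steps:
f(Z) = 4*Z² (f(Z) = (2*Z)*(2*Z) = 4*Z²)
-22467/f(43) + (36*(-304))/(-8385) = -22467/(4*43²) + (36*(-304))/(-8385) = -22467/(4*1849) - 10944*(-1/8385) = -22467/7396 + 3648/2795 = -832899/480740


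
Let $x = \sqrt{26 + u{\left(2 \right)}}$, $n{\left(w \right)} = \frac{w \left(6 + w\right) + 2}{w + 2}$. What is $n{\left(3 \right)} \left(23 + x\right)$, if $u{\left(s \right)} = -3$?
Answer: $\frac{667}{5} + \frac{29 \sqrt{23}}{5} \approx 161.22$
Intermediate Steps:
$n{\left(w \right)} = \frac{2 + w \left(6 + w\right)}{2 + w}$
$x = \sqrt{23}$ ($x = \sqrt{26 - 3} = \sqrt{23} \approx 4.7958$)
$n{\left(3 \right)} \left(23 + x\right) = \frac{2 + 3^{2} + 6 \cdot 3}{2 + 3} \left(23 + \sqrt{23}\right) = \frac{2 + 9 + 18}{5} \left(23 + \sqrt{23}\right) = \frac{1}{5} \cdot 29 \left(23 + \sqrt{23}\right) = \frac{29 \left(23 + \sqrt{23}\right)}{5} = \frac{667}{5} + \frac{29 \sqrt{23}}{5}$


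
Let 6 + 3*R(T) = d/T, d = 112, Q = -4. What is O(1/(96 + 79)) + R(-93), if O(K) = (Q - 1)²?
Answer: 6305/279 ≈ 22.599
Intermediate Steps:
O(K) = 25 (O(K) = (-4 - 1)² = (-5)² = 25)
R(T) = -2 + 112/(3*T) (R(T) = -2 + (112/T)/3 = -2 + 112/(3*T))
O(1/(96 + 79)) + R(-93) = 25 + (-2 + (112/3)/(-93)) = 25 + (-2 + (112/3)*(-1/93)) = 25 + (-2 - 112/279) = 25 - 670/279 = 6305/279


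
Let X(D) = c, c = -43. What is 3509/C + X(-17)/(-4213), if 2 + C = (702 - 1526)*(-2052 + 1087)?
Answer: 48975211/3350000654 ≈ 0.014619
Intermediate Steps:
C = 795158 (C = -2 + (702 - 1526)*(-2052 + 1087) = -2 - 824*(-965) = -2 + 795160 = 795158)
X(D) = -43
3509/C + X(-17)/(-4213) = 3509/795158 - 43/(-4213) = 3509*(1/795158) - 43*(-1/4213) = 3509/795158 + 43/4213 = 48975211/3350000654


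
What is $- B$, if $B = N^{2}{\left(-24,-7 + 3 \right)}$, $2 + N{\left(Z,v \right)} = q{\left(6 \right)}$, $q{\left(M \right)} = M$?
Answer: $-16$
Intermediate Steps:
$N{\left(Z,v \right)} = 4$ ($N{\left(Z,v \right)} = -2 + 6 = 4$)
$B = 16$ ($B = 4^{2} = 16$)
$- B = \left(-1\right) 16 = -16$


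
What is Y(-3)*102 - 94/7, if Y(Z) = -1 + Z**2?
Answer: 5618/7 ≈ 802.57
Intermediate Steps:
Y(-3)*102 - 94/7 = (-1 + (-3)**2)*102 - 94/7 = (-1 + 9)*102 - 94*1/7 = 8*102 - 94/7 = 816 - 94/7 = 5618/7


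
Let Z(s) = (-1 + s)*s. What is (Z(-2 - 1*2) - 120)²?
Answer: 10000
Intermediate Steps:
Z(s) = s*(-1 + s)
(Z(-2 - 1*2) - 120)² = ((-2 - 1*2)*(-1 + (-2 - 1*2)) - 120)² = ((-2 - 2)*(-1 + (-2 - 2)) - 120)² = (-4*(-1 - 4) - 120)² = (-4*(-5) - 120)² = (20 - 120)² = (-100)² = 10000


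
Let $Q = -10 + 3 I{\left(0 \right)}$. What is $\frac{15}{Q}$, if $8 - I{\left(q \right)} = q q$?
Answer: $\frac{15}{14} \approx 1.0714$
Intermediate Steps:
$I{\left(q \right)} = 8 - q^{2}$ ($I{\left(q \right)} = 8 - q q = 8 - q^{2}$)
$Q = 14$ ($Q = -10 + 3 \left(8 - 0^{2}\right) = -10 + 3 \left(8 - 0\right) = -10 + 3 \left(8 + 0\right) = -10 + 3 \cdot 8 = -10 + 24 = 14$)
$\frac{15}{Q} = \frac{15}{14}$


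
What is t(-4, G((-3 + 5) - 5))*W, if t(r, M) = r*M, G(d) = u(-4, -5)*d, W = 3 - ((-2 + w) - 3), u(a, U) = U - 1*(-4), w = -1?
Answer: -108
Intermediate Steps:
u(a, U) = 4 + U (u(a, U) = U + 4 = 4 + U)
W = 9 (W = 3 - ((-2 - 1) - 3) = 3 - (-3 - 3) = 3 - 1*(-6) = 3 + 6 = 9)
G(d) = -d (G(d) = (4 - 5)*d = -d)
t(r, M) = M*r
t(-4, G((-3 + 5) - 5))*W = (-((-3 + 5) - 5)*(-4))*9 = (-(2 - 5)*(-4))*9 = (-1*(-3)*(-4))*9 = (3*(-4))*9 = -12*9 = -108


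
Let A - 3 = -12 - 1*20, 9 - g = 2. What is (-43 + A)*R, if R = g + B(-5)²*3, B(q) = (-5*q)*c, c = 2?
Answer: -540504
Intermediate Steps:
B(q) = -10*q (B(q) = -5*q*2 = -10*q)
g = 7 (g = 9 - 1*2 = 9 - 2 = 7)
A = -29 (A = 3 + (-12 - 1*20) = 3 + (-12 - 20) = 3 - 32 = -29)
R = 7507 (R = 7 + (-10*(-5))²*3 = 7 + 50²*3 = 7 + 2500*3 = 7 + 7500 = 7507)
(-43 + A)*R = (-43 - 29)*7507 = -72*7507 = -540504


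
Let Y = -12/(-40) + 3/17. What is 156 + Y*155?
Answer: 7815/34 ≈ 229.85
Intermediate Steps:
Y = 81/170 (Y = -12*(-1/40) + 3*(1/17) = 3/10 + 3/17 = 81/170 ≈ 0.47647)
156 + Y*155 = 156 + (81/170)*155 = 156 + 2511/34 = 7815/34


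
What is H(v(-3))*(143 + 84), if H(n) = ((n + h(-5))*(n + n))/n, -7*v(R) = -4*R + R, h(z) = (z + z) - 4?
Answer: -48578/7 ≈ -6939.7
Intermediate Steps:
h(z) = -4 + 2*z (h(z) = 2*z - 4 = -4 + 2*z)
v(R) = 3*R/7 (v(R) = -(-4*R + R)/7 = -(-3)*R/7 = 3*R/7)
H(n) = -28 + 2*n (H(n) = ((n + (-4 + 2*(-5)))*(n + n))/n = ((n + (-4 - 10))*(2*n))/n = ((n - 14)*(2*n))/n = ((-14 + n)*(2*n))/n = (2*n*(-14 + n))/n = -28 + 2*n)
H(v(-3))*(143 + 84) = (-28 + 2*((3/7)*(-3)))*(143 + 84) = (-28 + 2*(-9/7))*227 = (-28 - 18/7)*227 = -214/7*227 = -48578/7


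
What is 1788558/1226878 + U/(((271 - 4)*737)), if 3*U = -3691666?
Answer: -157880537941/32921430813 ≈ -4.7957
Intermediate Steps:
U = -3691666/3 (U = (1/3)*(-3691666) = -3691666/3 ≈ -1.2306e+6)
1788558/1226878 + U/(((271 - 4)*737)) = 1788558/1226878 - 3691666*1/(737*(271 - 4))/3 = 1788558*(1/1226878) - 3691666/(3*(267*737)) = 894279/613439 - 3691666/3/196779 = 894279/613439 - 3691666/3*1/196779 = 894279/613439 - 335606/53667 = -157880537941/32921430813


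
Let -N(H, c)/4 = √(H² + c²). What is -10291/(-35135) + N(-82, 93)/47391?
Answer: 10291/35135 - 4*√15373/47391 ≈ 0.28243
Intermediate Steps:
N(H, c) = -4*√(H² + c²)
-10291/(-35135) + N(-82, 93)/47391 = -10291/(-35135) - 4*√((-82)² + 93²)/47391 = -10291*(-1/35135) - 4*√(6724 + 8649)*(1/47391) = 10291/35135 - 4*√15373*(1/47391) = 10291/35135 - 4*√15373/47391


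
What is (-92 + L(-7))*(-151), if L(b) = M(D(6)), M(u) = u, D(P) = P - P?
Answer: 13892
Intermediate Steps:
D(P) = 0
L(b) = 0
(-92 + L(-7))*(-151) = (-92 + 0)*(-151) = -92*(-151) = 13892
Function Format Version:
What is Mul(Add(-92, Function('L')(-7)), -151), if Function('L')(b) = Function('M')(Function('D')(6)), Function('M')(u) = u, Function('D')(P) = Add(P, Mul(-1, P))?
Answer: 13892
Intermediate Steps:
Function('D')(P) = 0
Function('L')(b) = 0
Mul(Add(-92, Function('L')(-7)), -151) = Mul(Add(-92, 0), -151) = Mul(-92, -151) = 13892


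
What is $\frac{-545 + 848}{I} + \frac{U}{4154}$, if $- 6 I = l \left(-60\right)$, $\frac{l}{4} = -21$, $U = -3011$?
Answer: $- \frac{631317}{581560} \approx -1.0856$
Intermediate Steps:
$l = -84$ ($l = 4 \left(-21\right) = -84$)
$I = -840$ ($I = - \frac{\left(-84\right) \left(-60\right)}{6} = \left(- \frac{1}{6}\right) 5040 = -840$)
$\frac{-545 + 848}{I} + \frac{U}{4154} = \frac{-545 + 848}{-840} - \frac{3011}{4154} = 303 \left(- \frac{1}{840}\right) - \frac{3011}{4154} = - \frac{101}{280} - \frac{3011}{4154} = - \frac{631317}{581560}$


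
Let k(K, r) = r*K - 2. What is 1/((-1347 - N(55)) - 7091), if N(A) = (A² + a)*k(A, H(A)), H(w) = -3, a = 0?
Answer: 1/496737 ≈ 2.0131e-6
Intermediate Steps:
k(K, r) = -2 + K*r (k(K, r) = K*r - 2 = -2 + K*r)
N(A) = A²*(-2 - 3*A) (N(A) = (A² + 0)*(-2 + A*(-3)) = A²*(-2 - 3*A))
1/((-1347 - N(55)) - 7091) = 1/((-1347 - 55²*(-2 - 3*55)) - 7091) = 1/((-1347 - 3025*(-2 - 165)) - 7091) = 1/((-1347 - 3025*(-167)) - 7091) = 1/((-1347 - 1*(-505175)) - 7091) = 1/((-1347 + 505175) - 7091) = 1/(503828 - 7091) = 1/496737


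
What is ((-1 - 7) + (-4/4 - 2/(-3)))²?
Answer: 625/9 ≈ 69.444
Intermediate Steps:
((-1 - 7) + (-4/4 - 2/(-3)))² = (-8 + (-4*¼ - 2*(-⅓)))² = (-8 + (-1 + ⅔))² = (-8 - ⅓)² = (-25/3)² = 625/9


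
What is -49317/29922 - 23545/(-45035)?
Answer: -101098507/89835818 ≈ -1.1254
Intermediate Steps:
-49317/29922 - 23545/(-45035) = -49317*1/29922 - 23545*(-1/45035) = -16439/9974 + 4709/9007 = -101098507/89835818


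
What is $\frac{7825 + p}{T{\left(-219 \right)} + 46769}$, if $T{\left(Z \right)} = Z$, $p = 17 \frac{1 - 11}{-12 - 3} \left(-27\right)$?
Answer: $\frac{7519}{46550} \approx 0.16153$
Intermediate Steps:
$p = -306$ ($p = 17 \left(- \frac{10}{-15}\right) \left(-27\right) = 17 \left(\left(-10\right) \left(- \frac{1}{15}\right)\right) \left(-27\right) = 17 \cdot \frac{2}{3} \left(-27\right) = \frac{34}{3} \left(-27\right) = -306$)
$\frac{7825 + p}{T{\left(-219 \right)} + 46769} = \frac{7825 - 306}{-219 + 46769} = \frac{7519}{46550}$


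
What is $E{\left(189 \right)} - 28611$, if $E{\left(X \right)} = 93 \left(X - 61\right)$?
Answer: $-16707$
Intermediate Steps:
$E{\left(X \right)} = -5673 + 93 X$ ($E{\left(X \right)} = 93 \left(-61 + X\right) = -5673 + 93 X$)
$E{\left(189 \right)} - 28611 = \left(-5673 + 93 \cdot 189\right) - 28611 = \left(-5673 + 17577\right) - 28611 = 11904 - 28611 = -16707$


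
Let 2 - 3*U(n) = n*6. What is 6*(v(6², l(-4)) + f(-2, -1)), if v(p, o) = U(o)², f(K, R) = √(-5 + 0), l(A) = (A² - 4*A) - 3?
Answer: 59168/3 + 6*I*√5 ≈ 19723.0 + 13.416*I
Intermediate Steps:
l(A) = -3 + A² - 4*A
f(K, R) = I*√5 (f(K, R) = √(-5) = I*√5)
U(n) = ⅔ - 2*n (U(n) = ⅔ - n*6/3 = ⅔ - 2*n)
v(p, o) = (⅔ - 2*o)²
6*(v(6², l(-4)) + f(-2, -1)) = 6*(4*(-1 + 3*(-3 + (-4)² - 4*(-4)))²/9 + I*√5) = 6*(4*(-1 + 3*(-3 + 16 + 16))²/9 + I*√5) = 6*(4*(-1 + 3*29)²/9 + I*√5) = 6*(4*(-1 + 87)²/9 + I*√5) = 6*((4/9)*86² + I*√5) = 6*((4/9)*7396 + I*√5) = 6*(29584/9 + I*√5) = 59168/3 + 6*I*√5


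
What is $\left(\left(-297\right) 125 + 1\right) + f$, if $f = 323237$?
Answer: $286113$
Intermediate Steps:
$\left(\left(-297\right) 125 + 1\right) + f = \left(\left(-297\right) 125 + 1\right) + 323237 = \left(-37125 + 1\right) + 323237 = -37124 + 323237 = 286113$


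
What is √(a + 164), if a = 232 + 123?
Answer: √519 ≈ 22.782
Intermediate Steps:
a = 355
√(a + 164) = √(355 + 164) = √519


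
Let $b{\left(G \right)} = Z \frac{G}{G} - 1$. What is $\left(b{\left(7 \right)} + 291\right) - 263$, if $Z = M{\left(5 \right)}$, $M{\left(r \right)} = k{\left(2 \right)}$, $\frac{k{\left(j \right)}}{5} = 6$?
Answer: $57$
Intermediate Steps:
$k{\left(j \right)} = 30$ ($k{\left(j \right)} = 5 \cdot 6 = 30$)
$M{\left(r \right)} = 30$
$Z = 30$
$b{\left(G \right)} = 29$ ($b{\left(G \right)} = 30 \frac{G}{G} - 1 = 30 \cdot 1 - 1 = 30 - 1 = 29$)
$\left(b{\left(7 \right)} + 291\right) - 263 = \left(29 + 291\right) - 263 = 320 - 263 = 57$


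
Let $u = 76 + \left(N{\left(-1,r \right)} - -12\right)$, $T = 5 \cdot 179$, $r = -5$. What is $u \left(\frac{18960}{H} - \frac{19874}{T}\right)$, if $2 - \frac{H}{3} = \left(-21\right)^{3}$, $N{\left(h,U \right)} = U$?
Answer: $- \frac{14810226346}{8290385} \approx -1786.4$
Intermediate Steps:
$H = 27789$ ($H = 6 - 3 \left(-21\right)^{3} = 6 - -27783 = 6 + 27783 = 27789$)
$T = 895$
$u = 83$ ($u = 76 - -7 = 76 + \left(-5 + 12\right) = 76 + 7 = 83$)
$u \left(\frac{18960}{H} - \frac{19874}{T}\right) = 83 \left(\frac{18960}{27789} - \frac{19874}{895}\right) = 83 \left(18960 \cdot \frac{1}{27789} - \frac{19874}{895}\right) = 83 \left(\frac{6320}{9263} - \frac{19874}{895}\right) = 83 \left(- \frac{178436462}{8290385}\right) = - \frac{14810226346}{8290385}$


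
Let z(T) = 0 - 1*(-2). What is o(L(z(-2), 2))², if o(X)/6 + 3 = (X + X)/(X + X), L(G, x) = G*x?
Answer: 144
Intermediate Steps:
z(T) = 2 (z(T) = 0 + 2 = 2)
o(X) = -12 (o(X) = -18 + 6*((X + X)/(X + X)) = -18 + 6*((2*X)/((2*X))) = -18 + 6*((2*X)*(1/(2*X))) = -18 + 6*1 = -18 + 6 = -12)
o(L(z(-2), 2))² = (-12)² = 144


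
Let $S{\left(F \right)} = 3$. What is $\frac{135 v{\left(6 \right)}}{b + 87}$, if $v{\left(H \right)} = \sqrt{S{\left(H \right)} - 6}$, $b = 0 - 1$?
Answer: $\frac{135 i \sqrt{3}}{86} \approx 2.7189 i$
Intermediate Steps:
$b = -1$ ($b = 0 - 1 = -1$)
$v{\left(H \right)} = i \sqrt{3}$ ($v{\left(H \right)} = \sqrt{3 - 6} = \sqrt{-3} = i \sqrt{3}$)
$\frac{135 v{\left(6 \right)}}{b + 87} = \frac{135 i \sqrt{3}}{-1 + 87} = \frac{135 i \sqrt{3}}{86}$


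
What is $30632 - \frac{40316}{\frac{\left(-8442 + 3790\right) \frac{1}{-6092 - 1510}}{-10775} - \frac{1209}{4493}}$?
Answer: $\frac{8935800302727676}{49525982693} \approx 1.8043 \cdot 10^{5}$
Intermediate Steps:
$30632 - \frac{40316}{\frac{\left(-8442 + 3790\right) \frac{1}{-6092 - 1510}}{-10775} - \frac{1209}{4493}} = 30632 - \frac{40316}{- \frac{4652}{-7602} \left(- \frac{1}{10775}\right) - \frac{1209}{4493}} = 30632 - \frac{40316}{\left(-4652\right) \left(- \frac{1}{7602}\right) \left(- \frac{1}{10775}\right) - \frac{1209}{4493}} = 30632 - \frac{40316}{\frac{2326}{3801} \left(- \frac{1}{10775}\right) - \frac{1209}{4493}} = 30632 - \frac{40316}{- \frac{2326}{40955775} - \frac{1209}{4493}} = 30632 - \frac{40316}{- \frac{49525982693}{184014297075}} = 30632 - 40316 \left(- \frac{184014297075}{49525982693}\right) = 30632 - - \frac{7418720400875700}{49525982693} = 30632 + \frac{7418720400875700}{49525982693} = \frac{8935800302727676}{49525982693}$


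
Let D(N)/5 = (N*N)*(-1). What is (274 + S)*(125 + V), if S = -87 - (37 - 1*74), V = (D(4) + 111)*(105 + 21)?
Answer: 902944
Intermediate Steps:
D(N) = -5*N**2 (D(N) = 5*((N*N)*(-1)) = 5*(N**2*(-1)) = 5*(-N**2) = -5*N**2)
V = 3906 (V = (-5*4**2 + 111)*(105 + 21) = (-5*16 + 111)*126 = (-80 + 111)*126 = 31*126 = 3906)
S = -50 (S = -87 - (37 - 74) = -87 - 1*(-37) = -87 + 37 = -50)
(274 + S)*(125 + V) = (274 - 50)*(125 + 3906) = 224*4031 = 902944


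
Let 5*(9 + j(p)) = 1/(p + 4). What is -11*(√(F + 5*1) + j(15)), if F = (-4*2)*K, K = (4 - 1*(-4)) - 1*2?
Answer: 9394/95 - 11*I*√43 ≈ 98.884 - 72.132*I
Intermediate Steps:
K = 6 (K = (4 + 4) - 2 = 8 - 2 = 6)
j(p) = -9 + 1/(5*(4 + p)) (j(p) = -9 + 1/(5*(p + 4)) = -9 + 1/(5*(4 + p)))
F = -48 (F = -4*2*6 = -8*6 = -48)
-11*(√(F + 5*1) + j(15)) = -11*(√(-48 + 5*1) + (-179 - 45*15)/(5*(4 + 15))) = -11*(√(-48 + 5) + (⅕)*(-179 - 675)/19) = -11*(√(-43) + (⅕)*(1/19)*(-854)) = -11*(I*√43 - 854/95) = -11*(-854/95 + I*√43) = 9394/95 - 11*I*√43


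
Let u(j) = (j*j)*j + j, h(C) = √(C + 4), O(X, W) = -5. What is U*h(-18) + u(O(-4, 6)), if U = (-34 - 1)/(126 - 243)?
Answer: -130 + 35*I*√14/117 ≈ -130.0 + 1.1193*I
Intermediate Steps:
h(C) = √(4 + C)
U = 35/117 (U = -35/(-117) = -35*(-1/117) = 35/117 ≈ 0.29915)
u(j) = j + j³ (u(j) = j²*j + j = j³ + j = j + j³)
U*h(-18) + u(O(-4, 6)) = 35*√(4 - 18)/117 + (-5 + (-5)³) = 35*√(-14)/117 + (-5 - 125) = 35*(I*√14)/117 - 130 = 35*I*√14/117 - 130 = -130 + 35*I*√14/117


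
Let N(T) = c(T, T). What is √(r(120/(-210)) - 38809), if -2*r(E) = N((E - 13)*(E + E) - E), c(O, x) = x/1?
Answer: I*√1902035/7 ≈ 197.02*I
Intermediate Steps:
c(O, x) = x (c(O, x) = x*1 = x)
N(T) = T
r(E) = E/2 - E*(-13 + E) (r(E) = -((E - 13)*(E + E) - E)/2 = -((-13 + E)*(2*E) - E)/2 = -(2*E*(-13 + E) - E)/2 = -(-E + 2*E*(-13 + E))/2 = E/2 - E*(-13 + E))
√(r(120/(-210)) - 38809) = √((120/(-210))*(27 - 240/(-210))/2 - 38809) = √((120*(-1/210))*(27 - 240*(-1)/210)/2 - 38809) = √((½)*(-4/7)*(27 - 2*(-4/7)) - 38809) = √((½)*(-4/7)*(27 + 8/7) - 38809) = √((½)*(-4/7)*(197/7) - 38809) = √(-394/49 - 38809) = √(-1902035/49) = I*√1902035/7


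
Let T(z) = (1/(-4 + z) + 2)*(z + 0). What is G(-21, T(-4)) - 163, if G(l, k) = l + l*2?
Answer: -226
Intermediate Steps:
T(z) = z*(2 + 1/(-4 + z)) (T(z) = (2 + 1/(-4 + z))*z = z*(2 + 1/(-4 + z)))
G(l, k) = 3*l (G(l, k) = l + 2*l = 3*l)
G(-21, T(-4)) - 163 = 3*(-21) - 163 = -63 - 163 = -226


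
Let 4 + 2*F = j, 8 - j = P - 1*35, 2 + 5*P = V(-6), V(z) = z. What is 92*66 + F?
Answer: 60923/10 ≈ 6092.3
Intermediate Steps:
P = -8/5 (P = -⅖ + (⅕)*(-6) = -⅖ - 6/5 = -8/5 ≈ -1.6000)
j = 223/5 (j = 8 - (-8/5 - 1*35) = 8 - (-8/5 - 35) = 8 - 1*(-183/5) = 8 + 183/5 = 223/5 ≈ 44.600)
F = 203/10 (F = -2 + (½)*(223/5) = -2 + 223/10 = 203/10 ≈ 20.300)
92*66 + F = 92*66 + 203/10 = 6072 + 203/10 = 60923/10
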